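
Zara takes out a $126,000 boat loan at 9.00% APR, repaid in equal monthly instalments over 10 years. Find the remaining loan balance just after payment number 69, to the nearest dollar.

With monthly rate i = 9%/12 = 0.0075000, the balance after k of n payments is P · [(1+i)^n − (1+i)^k] / [(1+i)^n − 1].
(1+0.0075000)^120 = 2.45135708 and (1+0.0075000)^69 = 1.67459111, so the balance is 126,000 × (2.45135708 − 1.67459111) / (2.45135708 − 1) = $67,435.17.

$67,435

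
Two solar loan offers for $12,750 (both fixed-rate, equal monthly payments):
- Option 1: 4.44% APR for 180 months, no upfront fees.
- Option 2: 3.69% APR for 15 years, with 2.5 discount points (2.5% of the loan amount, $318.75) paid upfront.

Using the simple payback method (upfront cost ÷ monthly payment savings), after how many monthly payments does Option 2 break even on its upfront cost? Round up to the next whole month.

67 months

Option 1: at 4.44% the monthly rate is 0.0037000, so the payment is 12,750 × 0.0037000 / (1 − 1.0037000^−180) = $97.15.
Option 2: monthly rate = 3.69%/12 = 0.0030750; payment = 12,750 × 0.0030750 / (1 − (1+0.0030750)^−180) = $92.34.
Monthly savings = $97.15 − $92.34 = $4.81.
Break-even = $318.75 / $4.81 = 66.27 → 67 months.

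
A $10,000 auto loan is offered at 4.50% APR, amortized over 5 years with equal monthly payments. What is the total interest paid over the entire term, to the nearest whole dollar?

At 4.50% the monthly rate is 0.0037500, so the payment is 10,000 × 0.0037500 / (1 − 1.0037500^−60) = $186.43.
Total paid = 60 × $186.43 = $11,185.80; interest = $11,185.80 − $10,000 = $1,185.80.

$1,186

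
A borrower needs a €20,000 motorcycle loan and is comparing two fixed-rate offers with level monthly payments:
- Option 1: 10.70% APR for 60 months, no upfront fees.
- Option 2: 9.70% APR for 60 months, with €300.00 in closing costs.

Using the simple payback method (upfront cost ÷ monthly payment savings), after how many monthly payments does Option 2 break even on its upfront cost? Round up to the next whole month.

Option 1: monthly rate = 10.7%/12 = 0.0089167; payment = 20,000 × 0.0089167 / (1 − (1+0.0089167)^−60) = €431.86.
Option 2: at 9.70% the monthly rate is 0.0080833, so the payment is 20,000 × 0.0080833 / (1 − 1.0080833^−60) = €421.99.
Monthly savings = €431.86 − €421.99 = €9.87.
Break-even = €300.00 / €9.87 = 30.40 → 31 months.

31 months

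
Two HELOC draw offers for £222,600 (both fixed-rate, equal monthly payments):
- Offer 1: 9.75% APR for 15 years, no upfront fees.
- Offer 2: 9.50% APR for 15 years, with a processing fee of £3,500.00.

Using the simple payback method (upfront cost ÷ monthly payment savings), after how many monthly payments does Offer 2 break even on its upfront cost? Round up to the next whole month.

Offer 1: monthly rate = 9.75%/12 = 0.0081250; payment = 222,600 × 0.0081250 / (1 − (1+0.0081250)^−180) = £2,358.14.
Offer 2: at 9.50% the monthly rate is 0.0079167, so the payment is 222,600 × 0.0079167 / (1 − 1.0079167^−180) = £2,324.44.
Monthly savings = £2,358.14 − £2,324.44 = £33.70.
Break-even = £3,500.00 / £33.70 = 103.86 → 104 months.

104 months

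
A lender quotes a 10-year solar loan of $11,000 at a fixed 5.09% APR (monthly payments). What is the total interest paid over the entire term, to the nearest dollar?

At 5.09% the monthly rate is 0.0042417, so the payment is 11,000 × 0.0042417 / (1 − 1.0042417^−120) = $117.16.
Total paid = 120 × $117.16 = $14,059.20; interest = $14,059.20 − $11,000 = $3,059.20.

$3,059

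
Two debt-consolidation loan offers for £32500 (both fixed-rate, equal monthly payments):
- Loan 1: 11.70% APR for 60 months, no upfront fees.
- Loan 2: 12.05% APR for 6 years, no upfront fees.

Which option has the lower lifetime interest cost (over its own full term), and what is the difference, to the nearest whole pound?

Loan 1 by £2,727

Loan 1: monthly rate = 11.7%/12 = 0.0097500; payment = 32,500 × 0.0097500 / (1 − (1+0.0097500)^−60) = £718.03.
Total interest on Loan 1 = 60 × £718.03 − £32,500 = £10,581.80.
Loan 2: monthly rate = 12.05%/12 = 0.0100417; payment = 32,500 × 0.0100417 / (1 − (1+0.0100417)^−72) = £636.23.
Total interest on Loan 2 = 72 × £636.23 − £32,500 = £13,308.56.
Loan 1 is lower by £2,726.76.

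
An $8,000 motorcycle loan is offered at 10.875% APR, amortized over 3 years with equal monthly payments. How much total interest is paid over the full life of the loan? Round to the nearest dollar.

$1,412

At 10.875% the monthly rate is 0.0090625, so the payment is 8,000 × 0.0090625 / (1 − 1.0090625^−36) = $261.44.
Total paid = 36 × $261.44 = $9,411.84; interest = $9,411.84 − $8,000 = $1,411.84.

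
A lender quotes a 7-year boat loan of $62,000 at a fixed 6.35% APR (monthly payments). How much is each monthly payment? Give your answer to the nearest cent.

$916.17

At 6.35% the monthly rate is 0.0052917, so the payment is 62,000 × 0.0052917 / (1 − 1.0052917^−84) = $916.17.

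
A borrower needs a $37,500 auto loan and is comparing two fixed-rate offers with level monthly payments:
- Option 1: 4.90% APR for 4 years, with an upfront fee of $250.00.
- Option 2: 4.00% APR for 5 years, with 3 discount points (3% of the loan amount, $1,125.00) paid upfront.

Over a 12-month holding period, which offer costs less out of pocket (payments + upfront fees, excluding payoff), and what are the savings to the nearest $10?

Option 1: monthly rate = 4.9%/12 = 0.0040833; payment = 37,500 × 0.0040833 / (1 − (1+0.0040833)^−48) = $861.90.
Option 2: monthly rate = 4%/12 = 0.0033333; payment = 37,500 × 0.0033333 / (1 − (1+0.0033333)^−60) = $690.62.
Over 12 months: Option 1 costs 12 × $861.90 + $250.00 = $10,592.80; Option 2 costs 12 × $690.62 + $1,125.00 = $9,412.44.
Option 2 is cheaper by $10,592.80 − $9,412.44 = $1,180.36.

Option 2 by $1,180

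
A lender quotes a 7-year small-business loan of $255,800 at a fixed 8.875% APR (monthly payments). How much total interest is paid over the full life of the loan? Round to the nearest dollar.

$88,548

At 8.875% the monthly rate is 0.0073958, so the payment is 255,800 × 0.0073958 / (1 − 1.0073958^−84) = $4,099.38.
Total paid = 84 × $4,099.38 = $344,347.92; interest = $344,347.92 − $255,800 = $88,547.92.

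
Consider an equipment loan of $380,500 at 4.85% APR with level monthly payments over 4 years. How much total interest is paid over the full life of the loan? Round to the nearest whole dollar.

$38,867

At 4.85% the monthly rate is 0.0040417, so the payment is 380,500 × 0.0040417 / (1 − 1.0040417^−48) = $8,736.82.
Total paid = 48 × $8,736.82 = $419,367.36; interest = $419,367.36 − $380,500 = $38,867.36.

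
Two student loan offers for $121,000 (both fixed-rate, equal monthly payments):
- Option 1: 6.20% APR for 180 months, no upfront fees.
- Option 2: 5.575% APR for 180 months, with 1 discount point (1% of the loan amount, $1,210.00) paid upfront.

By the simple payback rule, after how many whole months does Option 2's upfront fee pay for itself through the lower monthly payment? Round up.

30 months

Option 1: monthly rate = 6.2%/12 = 0.0051667; payment = 121,000 × 0.0051667 / (1 − (1+0.0051667)^−180) = $1,034.19.
Option 2: monthly rate = 5.575%/12 = 0.0046458; payment = 121,000 × 0.0046458 / (1 − (1+0.0046458)^−180) = $993.49.
Monthly savings = $1,034.19 − $993.49 = $40.70.
Break-even = $1,210.00 / $40.70 = 29.73 → 30 months.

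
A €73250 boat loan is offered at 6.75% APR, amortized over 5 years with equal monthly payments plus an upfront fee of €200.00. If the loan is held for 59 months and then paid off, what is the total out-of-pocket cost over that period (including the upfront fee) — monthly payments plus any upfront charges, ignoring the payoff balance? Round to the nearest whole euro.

Monthly rate = 6.75%/12 = 0.0056250; payment = 73,250 × 0.0056250 / (1 − (1+0.0056250)^−60) = €1,441.81.
Total outlay = 59 × €1,441.81 + €200.00 = €85,266.79.

€85,267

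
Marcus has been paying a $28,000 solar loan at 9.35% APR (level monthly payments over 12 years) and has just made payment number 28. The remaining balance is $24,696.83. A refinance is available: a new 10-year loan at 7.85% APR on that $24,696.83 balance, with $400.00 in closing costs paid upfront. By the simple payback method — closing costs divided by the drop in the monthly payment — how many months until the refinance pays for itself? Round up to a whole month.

Current payment = 28,000 × 9.35%/12 / (1 − (1+0.0077917)^−144) = $324.19.
Refinanced payment = 24,696.83 × 0.0065417 / (1 − (1+0.0065417)^−120) = $297.69.
Monthly savings = $324.19 − $297.69 = $26.50.
Break-even = $400.00 / $26.50 = 15.09 → 16 months.

16 months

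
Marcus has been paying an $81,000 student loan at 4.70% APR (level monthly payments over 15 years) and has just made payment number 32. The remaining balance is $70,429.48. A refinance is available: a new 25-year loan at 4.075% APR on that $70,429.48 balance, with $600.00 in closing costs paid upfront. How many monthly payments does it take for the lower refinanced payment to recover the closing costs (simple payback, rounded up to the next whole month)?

3 months

Current payment = 81,000 × 4.7%/12 / (1 − (1+0.0039167)^−180) = $627.96.
Refinanced payment = 70,429.48 × 0.0033958 / (1 − (1+0.0033958)^−300) = $374.68.
Monthly savings = $627.96 − $374.68 = $253.28.
Break-even = $600.00 / $253.28 = 2.37 → 3 months.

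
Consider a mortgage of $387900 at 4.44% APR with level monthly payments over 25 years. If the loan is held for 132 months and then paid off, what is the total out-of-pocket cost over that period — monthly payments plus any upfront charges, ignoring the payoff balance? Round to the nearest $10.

At 4.44% the monthly rate is 0.0037000, so the payment is 387,900 × 0.0037000 / (1 − 1.0037000^−300) = $2,142.89.
Total outlay = 132 × $2,142.89 = $282,861.48.

$282,860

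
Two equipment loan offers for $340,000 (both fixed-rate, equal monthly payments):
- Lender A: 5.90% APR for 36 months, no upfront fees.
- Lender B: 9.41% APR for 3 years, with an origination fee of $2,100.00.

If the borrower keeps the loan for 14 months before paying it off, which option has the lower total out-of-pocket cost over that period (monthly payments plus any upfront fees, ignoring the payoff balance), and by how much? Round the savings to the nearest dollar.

Lender A: monthly rate = 5.9%/12 = 0.0049167; payment = 340,000 × 0.0049167 / (1 − (1+0.0049167)^−36) = $10,328.06.
Lender B: at 9.41% the monthly rate is 0.0078417, so the payment is 340,000 × 0.0078417 / (1 − 1.0078417^−36) = $10,876.90.
Over 14 months: Lender A costs 14 × $10,328.06 = $144,592.84; Lender B costs 14 × $10,876.90 + $2,100.00 = $154,376.60.
Lender A is cheaper by $154,376.60 − $144,592.84 = $9,783.76.

Lender A by $9,784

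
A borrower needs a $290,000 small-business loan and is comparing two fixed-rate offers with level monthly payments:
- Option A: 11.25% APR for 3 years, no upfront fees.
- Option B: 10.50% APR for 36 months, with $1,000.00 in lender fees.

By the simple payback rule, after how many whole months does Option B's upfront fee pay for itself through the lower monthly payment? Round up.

Option A: at 11.25% the monthly rate is 0.0093750, so the payment is 290,000 × 0.0093750 / (1 − 1.0093750^−36) = $9,528.60.
Option B: at 10.50% the monthly rate is 0.0087500, so the payment is 290,000 × 0.0087500 / (1 − 1.0087500^−36) = $9,425.71.
Monthly savings = $9,528.60 − $9,425.71 = $102.89.
Break-even = $1,000.00 / $102.89 = 9.72 → 10 months.

10 months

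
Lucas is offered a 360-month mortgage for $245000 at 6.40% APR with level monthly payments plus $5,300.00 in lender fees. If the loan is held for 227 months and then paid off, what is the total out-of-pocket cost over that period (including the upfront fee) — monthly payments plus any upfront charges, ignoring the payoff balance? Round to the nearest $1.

$353,175

At 6.40% the monthly rate is 0.0053333, so the payment is 245,000 × 0.0053333 / (1 − 1.0053333^−360) = $1,532.49.
Total outlay = 227 × $1,532.49 + $5,300.00 = $353,175.23.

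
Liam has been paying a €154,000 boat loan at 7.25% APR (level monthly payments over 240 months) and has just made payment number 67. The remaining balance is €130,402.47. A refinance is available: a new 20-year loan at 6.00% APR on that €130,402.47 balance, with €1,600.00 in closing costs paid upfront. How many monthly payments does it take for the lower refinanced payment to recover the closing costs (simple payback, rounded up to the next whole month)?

Current payment = 154,000 × 7.25%/12 / (1 − (1+0.0060417)^−240) = €1,217.18.
Refinanced payment = 130,402.47 × 0.0050000 / (1 − (1+0.0050000)^−240) = €934.24.
Monthly savings = €1,217.18 − €934.24 = €282.94.
Break-even = €1,600.00 / €282.94 = 5.65 → 6 months.

6 months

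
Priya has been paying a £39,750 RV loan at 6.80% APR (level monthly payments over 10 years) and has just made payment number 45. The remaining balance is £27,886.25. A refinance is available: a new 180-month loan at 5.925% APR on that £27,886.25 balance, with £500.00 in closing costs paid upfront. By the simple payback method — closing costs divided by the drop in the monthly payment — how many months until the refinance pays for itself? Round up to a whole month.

Current payment = 39,750 × 6.8%/12 / (1 − (1+0.0056667)^−120) = £457.44.
Refinanced payment = 27,886.25 × 0.0049375 / (1 − (1+0.0049375)^−180) = £234.19.
Monthly savings = £457.44 − £234.19 = £223.25.
Break-even = £500.00 / £223.25 = 2.24 → 3 months.

3 months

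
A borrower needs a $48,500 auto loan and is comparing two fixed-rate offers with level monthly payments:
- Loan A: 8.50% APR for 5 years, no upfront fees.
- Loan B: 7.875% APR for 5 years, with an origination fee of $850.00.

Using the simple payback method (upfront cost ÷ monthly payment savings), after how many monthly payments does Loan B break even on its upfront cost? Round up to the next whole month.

59 months

Loan A: monthly rate = 8.5%/12 = 0.0070833; payment = 48,500 × 0.0070833 / (1 − (1+0.0070833)^−60) = $995.05.
Loan B: monthly rate = 7.875%/12 = 0.0065625; payment = 48,500 × 0.0065625 / (1 − (1+0.0065625)^−60) = $980.51.
Monthly savings = $995.05 − $980.51 = $14.54.
Break-even = $850.00 / $14.54 = 58.46 → 59 months.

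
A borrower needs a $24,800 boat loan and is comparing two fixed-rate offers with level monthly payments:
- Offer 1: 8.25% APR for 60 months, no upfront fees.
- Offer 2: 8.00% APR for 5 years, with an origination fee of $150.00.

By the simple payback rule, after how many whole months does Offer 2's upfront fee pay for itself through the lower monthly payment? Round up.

Offer 1: monthly rate = 8.25%/12 = 0.0068750; payment = 24,800 × 0.0068750 / (1 − (1+0.0068750)^−60) = $505.83.
Offer 2: at 8.00% the monthly rate is 0.0066667, so the payment is 24,800 × 0.0066667 / (1 − 1.0066667^−60) = $502.85.
Monthly savings = $505.83 − $502.85 = $2.98.
Break-even = $150.00 / $2.98 = 50.34 → 51 months.

51 months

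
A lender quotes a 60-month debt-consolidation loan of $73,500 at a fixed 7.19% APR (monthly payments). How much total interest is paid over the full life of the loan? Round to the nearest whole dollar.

$14,219

At 7.19% the monthly rate is 0.0059917, so the payment is 73,500 × 0.0059917 / (1 − 1.0059917^−60) = $1,461.99.
Total paid = 60 × $1,461.99 = $87,719.40; interest = $87,719.40 − $73,500 = $14,219.40.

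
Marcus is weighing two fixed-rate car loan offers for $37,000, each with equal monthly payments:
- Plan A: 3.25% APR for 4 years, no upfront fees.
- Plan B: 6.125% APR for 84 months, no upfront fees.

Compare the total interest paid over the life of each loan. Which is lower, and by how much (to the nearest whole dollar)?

Plan A: monthly rate = 3.25%/12 = 0.0027083; payment = 37,000 × 0.0027083 / (1 − (1+0.0027083)^−48) = $823.06.
Total interest on Plan A = 48 × $823.06 − $37,000 = $2,506.88.
Plan B: at 6.125% the monthly rate is 0.0051042, so the payment is 37,000 × 0.0051042 / (1 − 1.0051042^−84) = $542.74.
Total interest on Plan B = 84 × $542.74 − $37,000 = $8,590.16.
Plan A is lower by $6,083.28.

Plan A by $6,083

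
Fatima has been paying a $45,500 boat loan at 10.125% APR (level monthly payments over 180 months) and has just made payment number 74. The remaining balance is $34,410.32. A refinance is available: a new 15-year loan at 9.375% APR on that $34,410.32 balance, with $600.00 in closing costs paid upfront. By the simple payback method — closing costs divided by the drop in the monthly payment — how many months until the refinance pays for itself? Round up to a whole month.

Current payment = 45,500 × 10.125%/12 / (1 − (1+0.0084375)^−180) = $492.43.
Refinanced payment = 34,410.32 × 0.0078125 / (1 − (1+0.0078125)^−180) = $356.73.
Monthly savings = $492.43 − $356.73 = $135.70.
Break-even = $600.00 / $135.70 = 4.42 → 5 months.

5 months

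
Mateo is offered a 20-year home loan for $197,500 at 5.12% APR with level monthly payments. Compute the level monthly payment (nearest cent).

Monthly rate = 5.12%/12 = 0.0042667; payment = 197,500 × 0.0042667 / (1 − (1+0.0042667)^−240) = $1,316.54.

$1,316.54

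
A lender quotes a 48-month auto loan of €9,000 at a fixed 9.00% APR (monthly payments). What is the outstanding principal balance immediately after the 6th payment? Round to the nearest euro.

€8,043

With monthly rate i = 9%/12 = 0.0075000, the balance after k of n payments is P · [(1+i)^n − (1+i)^k] / [(1+i)^n − 1].
(1+0.0075000)^48 = 1.43140533 and (1+0.0075000)^6 = 1.04585224, so the balance is 9,000 × (1.43140533 − 1.04585224) / (1.43140533 − 1) = €8,043.43.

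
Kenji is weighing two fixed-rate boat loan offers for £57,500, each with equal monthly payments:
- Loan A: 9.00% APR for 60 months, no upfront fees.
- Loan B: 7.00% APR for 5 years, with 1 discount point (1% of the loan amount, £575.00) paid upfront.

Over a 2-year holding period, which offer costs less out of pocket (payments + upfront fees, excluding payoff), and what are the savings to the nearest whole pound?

Loan A: at 9.00% the monthly rate is 0.0075000, so the payment is 57,500 × 0.0075000 / (1 − 1.0075000^−60) = £1,193.61.
Loan B: monthly rate = 7%/12 = 0.0058333; payment = 57,500 × 0.0058333 / (1 − (1+0.0058333)^−60) = £1,138.57.
Over 24 months: Loan A costs 24 × £1,193.61 = £28,646.64; Loan B costs 24 × £1,138.57 + £575.00 = £27,900.68.
Loan B is cheaper by £28,646.64 − £27,900.68 = £745.96.

Loan B by £746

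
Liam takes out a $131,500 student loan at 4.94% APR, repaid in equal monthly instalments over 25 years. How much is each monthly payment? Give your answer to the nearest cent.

At 4.94% the monthly rate is 0.0041167, so the payment is 131,500 × 0.0041167 / (1 − 1.0041167^−300) = $764.15.

$764.15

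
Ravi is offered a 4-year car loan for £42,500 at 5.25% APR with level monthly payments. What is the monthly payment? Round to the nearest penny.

At 5.25% the monthly rate is 0.0043750, so the payment is 42,500 × 0.0043750 / (1 − 1.0043750^−48) = £983.57.

£983.57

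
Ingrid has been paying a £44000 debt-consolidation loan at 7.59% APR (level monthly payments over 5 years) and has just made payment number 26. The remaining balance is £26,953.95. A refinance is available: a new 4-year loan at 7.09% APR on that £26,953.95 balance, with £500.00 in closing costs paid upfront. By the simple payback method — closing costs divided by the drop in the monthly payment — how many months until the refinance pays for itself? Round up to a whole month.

Current payment = 44,000 × 7.59%/12 / (1 − (1+0.0063250)^−60) = £883.55.
Refinanced payment = 26,953.95 × 0.0059083 / (1 − (1+0.0059083)^−48) = £646.57.
Monthly savings = £883.55 − £646.57 = £236.98.
Break-even = £500.00 / £236.98 = 2.11 → 3 months.

3 months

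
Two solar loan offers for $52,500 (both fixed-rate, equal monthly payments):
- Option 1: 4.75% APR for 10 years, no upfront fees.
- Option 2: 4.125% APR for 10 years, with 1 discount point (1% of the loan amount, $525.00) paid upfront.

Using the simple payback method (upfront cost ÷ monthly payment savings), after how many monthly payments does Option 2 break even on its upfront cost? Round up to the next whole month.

34 months

Option 1: at 4.75% the monthly rate is 0.0039583, so the payment is 52,500 × 0.0039583 / (1 − 1.0039583^−120) = $550.45.
Option 2: at 4.125% the monthly rate is 0.0034375, so the payment is 52,500 × 0.0034375 / (1 − 1.0034375^−120) = $534.66.
Monthly savings = $550.45 − $534.66 = $15.79.
Break-even = $525.00 / $15.79 = 33.25 → 34 months.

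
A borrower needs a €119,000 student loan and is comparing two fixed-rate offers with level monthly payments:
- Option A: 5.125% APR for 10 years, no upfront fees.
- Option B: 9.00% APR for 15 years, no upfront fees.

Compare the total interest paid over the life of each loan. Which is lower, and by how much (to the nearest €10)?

Option A by €64,920

Option A: monthly rate = 5.125%/12 = 0.0042708; payment = 119,000 × 0.0042708 / (1 − (1+0.0042708)^−120) = €1,269.46.
Total interest on Option A = 120 × €1,269.46 − €119,000 = €33,335.20.
Option B: monthly rate = 9%/12 = 0.0075000; payment = 119,000 × 0.0075000 / (1 − (1+0.0075000)^−180) = €1,206.98.
Total interest on Option B = 180 × €1,206.98 − €119,000 = €98,256.40.
Option A is lower by €64,921.20.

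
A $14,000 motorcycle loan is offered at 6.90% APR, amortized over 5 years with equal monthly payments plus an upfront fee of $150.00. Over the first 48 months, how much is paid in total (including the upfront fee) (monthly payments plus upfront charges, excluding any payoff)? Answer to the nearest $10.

$13,420

Monthly rate = 6.9%/12 = 0.0057500; payment = 14,000 × 0.0057500 / (1 − (1+0.0057500)^−60) = $276.56.
Total outlay = 48 × $276.56 + $150.00 = $13,424.88.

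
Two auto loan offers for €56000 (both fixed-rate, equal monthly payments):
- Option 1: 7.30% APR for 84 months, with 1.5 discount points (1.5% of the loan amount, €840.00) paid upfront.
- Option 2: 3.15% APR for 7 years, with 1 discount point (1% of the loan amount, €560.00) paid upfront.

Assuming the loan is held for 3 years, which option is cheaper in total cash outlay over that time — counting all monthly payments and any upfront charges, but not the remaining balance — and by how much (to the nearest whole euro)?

Option 2 by €4,229

Option 1: at 7.30% the monthly rate is 0.0060833, so the payment is 56,000 × 0.0060833 / (1 − 1.0060833^−84) = €853.43.
Option 2: monthly rate = 3.15%/12 = 0.0026250; payment = 56,000 × 0.0026250 / (1 − (1+0.0026250)^−84) = €743.74.
Over 36 months: Option 1 costs 36 × €853.43 + €840.00 = €31,563.48; Option 2 costs 36 × €743.74 + €560.00 = €27,334.64.
Option 2 is cheaper by €31,563.48 − €27,334.64 = €4,228.84.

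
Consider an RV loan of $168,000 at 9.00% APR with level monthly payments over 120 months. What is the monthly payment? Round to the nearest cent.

At 9.00% the monthly rate is 0.0075000, so the payment is 168,000 × 0.0075000 / (1 − 1.0075000^−120) = $2,128.15.

$2,128.15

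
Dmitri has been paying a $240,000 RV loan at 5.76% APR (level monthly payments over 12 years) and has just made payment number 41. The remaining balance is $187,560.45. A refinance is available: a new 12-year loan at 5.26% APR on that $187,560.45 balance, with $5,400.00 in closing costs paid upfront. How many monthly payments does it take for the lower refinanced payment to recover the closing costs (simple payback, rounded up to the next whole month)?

10 months

Current payment = 240,000 × 5.76%/12 / (1 − (1+0.0048000)^−144) = $2,312.34.
Refinanced payment = 187,560.45 × 0.0043833 / (1 − (1+0.0043833)^−144) = $1,759.29.
Monthly savings = $2,312.34 − $1,759.29 = $553.05.
Break-even = $5,400.00 / $553.05 = 9.76 → 10 months.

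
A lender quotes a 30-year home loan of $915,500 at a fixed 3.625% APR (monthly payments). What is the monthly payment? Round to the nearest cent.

At 3.625% the monthly rate is 0.0030208, so the payment is 915,500 × 0.0030208 / (1 − 1.0030208^−360) = $4,175.15.

$4,175.15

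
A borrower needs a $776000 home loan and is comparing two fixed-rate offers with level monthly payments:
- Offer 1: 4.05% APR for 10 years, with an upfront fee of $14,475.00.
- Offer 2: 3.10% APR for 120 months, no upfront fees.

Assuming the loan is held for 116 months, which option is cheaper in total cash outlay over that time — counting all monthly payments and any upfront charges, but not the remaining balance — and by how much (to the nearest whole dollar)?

Offer 2 by $54,621

Offer 1: monthly rate = 4.05%/12 = 0.0033750; payment = 776,000 × 0.0033750 / (1 − (1+0.0033750)^−120) = $7,875.08.
Offer 2: monthly rate = 3.1%/12 = 0.0025833; payment = 776,000 × 0.0025833 / (1 − (1+0.0025833)^−120) = $7,528.99.
Over 116 months: Offer 1 costs 116 × $7,875.08 + $14,475.00 = $927,984.28; Offer 2 costs 116 × $7,528.99 = $873,362.84.
Offer 2 is cheaper by $927,984.28 − $873,362.84 = $54,621.44.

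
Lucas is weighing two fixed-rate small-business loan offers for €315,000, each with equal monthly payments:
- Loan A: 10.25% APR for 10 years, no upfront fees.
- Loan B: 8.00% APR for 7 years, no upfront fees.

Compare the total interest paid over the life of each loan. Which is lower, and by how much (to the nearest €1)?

Loan A: monthly rate = 10.25%/12 = 0.0085417; payment = 315,000 × 0.0085417 / (1 − (1+0.0085417)^−120) = €4,206.48.
Total interest on Loan A = 120 × €4,206.48 − €315,000 = €189,777.60.
Loan B: at 8.00% the monthly rate is 0.0066667, so the payment is 315,000 × 0.0066667 / (1 − 1.0066667^−84) = €4,909.66.
Total interest on Loan B = 84 × €4,909.66 − €315,000 = €97,411.44.
Loan B is lower by €92,366.16.

Loan B by €92,366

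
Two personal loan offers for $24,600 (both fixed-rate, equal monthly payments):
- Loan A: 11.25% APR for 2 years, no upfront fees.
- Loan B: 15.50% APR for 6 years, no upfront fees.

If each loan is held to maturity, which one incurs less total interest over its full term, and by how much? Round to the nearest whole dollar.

Loan A: at 11.25% the monthly rate is 0.0093750, so the payment is 24,600 × 0.0093750 / (1 − 1.0093750^−24) = $1,149.41.
Total interest on Loan A = 24 × $1,149.41 − $24,600 = $2,985.84.
Loan B: at 15.50% the monthly rate is 0.0129167, so the payment is 24,600 × 0.0129167 / (1 − 1.0129167^−72) = $526.87.
Total interest on Loan B = 72 × $526.87 − $24,600 = $13,334.64.
Loan A is lower by $10,348.80.

Loan A by $10,349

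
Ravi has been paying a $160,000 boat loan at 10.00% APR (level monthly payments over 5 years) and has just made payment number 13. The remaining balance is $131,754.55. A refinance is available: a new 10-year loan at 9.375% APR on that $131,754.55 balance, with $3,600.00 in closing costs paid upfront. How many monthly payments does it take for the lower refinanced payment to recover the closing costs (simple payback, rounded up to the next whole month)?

3 months

Current payment = 160,000 × 10%/12 / (1 − (1+0.0083333)^−60) = $3,399.53.
Refinanced payment = 131,754.55 × 0.0078125 / (1 − (1+0.0078125)^−120) = $1,695.87.
Monthly savings = $3,399.53 − $1,695.87 = $1,703.66.
Break-even = $3,600.00 / $1,703.66 = 2.11 → 3 months.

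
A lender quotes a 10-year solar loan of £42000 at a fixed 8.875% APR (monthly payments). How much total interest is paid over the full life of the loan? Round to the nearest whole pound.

£21,504

Monthly rate = 8.875%/12 = 0.0073958; payment = 42,000 × 0.0073958 / (1 − (1+0.0073958)^−120) = £529.20.
Total paid = 120 × £529.20 = £63,504.00; interest = £63,504.00 − £42,000 = £21,504.00.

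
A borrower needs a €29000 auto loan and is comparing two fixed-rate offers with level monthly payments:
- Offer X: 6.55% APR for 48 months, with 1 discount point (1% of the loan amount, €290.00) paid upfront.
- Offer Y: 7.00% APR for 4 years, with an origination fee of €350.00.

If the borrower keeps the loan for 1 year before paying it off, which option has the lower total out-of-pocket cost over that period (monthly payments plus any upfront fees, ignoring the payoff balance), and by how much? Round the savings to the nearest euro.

Offer X by €132

Offer X: monthly rate = 6.55%/12 = 0.0054583; payment = 29,000 × 0.0054583 / (1 − (1+0.0054583)^−48) = €688.40.
Offer Y: monthly rate = 7%/12 = 0.0058333; payment = 29,000 × 0.0058333 / (1 − (1+0.0058333)^−48) = €694.44.
Over 12 months: Offer X costs 12 × €688.40 + €290.00 = €8,550.80; Offer Y costs 12 × €694.44 + €350.00 = €8,683.28.
Offer X is cheaper by €8,683.28 − €8,550.80 = €132.48.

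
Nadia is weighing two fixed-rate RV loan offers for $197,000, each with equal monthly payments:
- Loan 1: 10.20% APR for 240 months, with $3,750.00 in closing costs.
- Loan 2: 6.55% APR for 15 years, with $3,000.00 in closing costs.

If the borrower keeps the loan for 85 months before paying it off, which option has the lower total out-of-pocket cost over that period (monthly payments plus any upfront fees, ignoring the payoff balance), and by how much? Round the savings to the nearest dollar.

Loan 2 by $18,240

Loan 1: at 10.20% the monthly rate is 0.0085000, so the payment is 197,000 × 0.0085000 / (1 − 1.0085000^−240) = $1,927.27.
Loan 2: at 6.55% the monthly rate is 0.0054583, so the payment is 197,000 × 0.0054583 / (1 − 1.0054583^−180) = $1,721.50.
Over 85 months: Loan 1 costs 85 × $1,927.27 + $3,750.00 = $167,567.95; Loan 2 costs 85 × $1,721.50 + $3,000.00 = $149,327.50.
Loan 2 is cheaper by $167,567.95 − $149,327.50 = $18,240.45.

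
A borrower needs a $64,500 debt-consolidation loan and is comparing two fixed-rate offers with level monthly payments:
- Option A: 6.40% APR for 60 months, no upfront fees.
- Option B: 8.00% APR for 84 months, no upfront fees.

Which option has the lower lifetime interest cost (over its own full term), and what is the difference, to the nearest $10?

Option A by $8,910

Option A: at 6.40% the monthly rate is 0.0053333, so the payment is 64,500 × 0.0053333 / (1 − 1.0053333^−60) = $1,259.00.
Total interest on Option A = 60 × $1,259.00 − $64,500 = $11,040.00.
Option B: monthly rate = 8%/12 = 0.0066667; payment = 64,500 × 0.0066667 / (1 − (1+0.0066667)^−84) = $1,005.31.
Total interest on Option B = 84 × $1,005.31 − $64,500 = $19,946.04.
Option A is lower by $8,906.04.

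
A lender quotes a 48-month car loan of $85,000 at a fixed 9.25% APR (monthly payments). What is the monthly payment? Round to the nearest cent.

$2,125.33

Monthly rate = 9.25%/12 = 0.0077083; payment = 85,000 × 0.0077083 / (1 − (1+0.0077083)^−48) = $2,125.33.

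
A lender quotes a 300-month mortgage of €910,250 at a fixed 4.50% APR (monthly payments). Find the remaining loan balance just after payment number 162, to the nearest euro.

With monthly rate i = 4.5%/12 = 0.0037500, the balance after k of n payments is P · [(1+i)^n − (1+i)^k] / [(1+i)^n − 1].
(1+0.0037500)^300 = 3.07374253 and (1+0.0037500)^162 = 1.83375133, so the balance is 910,250 × (3.07374253 − 1.83375133) / (3.07374253 − 1) = €544,282.61.

€544,283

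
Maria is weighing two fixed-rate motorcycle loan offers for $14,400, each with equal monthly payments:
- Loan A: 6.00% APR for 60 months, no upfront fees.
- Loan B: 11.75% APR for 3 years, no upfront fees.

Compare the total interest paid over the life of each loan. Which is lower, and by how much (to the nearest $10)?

Loan A: monthly rate = 6%/12 = 0.0050000; payment = 14,400 × 0.0050000 / (1 − (1+0.0050000)^−60) = $278.39.
Total interest on Loan A = 60 × $278.39 − $14,400 = $2,303.40.
Loan B: at 11.75% the monthly rate is 0.0097917, so the payment is 14,400 × 0.0097917 / (1 − 1.0097917^−36) = $476.57.
Total interest on Loan B = 36 × $476.57 − $14,400 = $2,756.52.
Loan A is lower by $453.12.

Loan A by $450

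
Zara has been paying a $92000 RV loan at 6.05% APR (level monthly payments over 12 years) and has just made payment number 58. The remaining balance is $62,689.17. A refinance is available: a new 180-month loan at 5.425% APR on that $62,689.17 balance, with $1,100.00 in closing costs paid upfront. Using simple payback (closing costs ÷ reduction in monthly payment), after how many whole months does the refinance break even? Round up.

3 months

Current payment = 92,000 × 6.05%/12 / (1 − (1+0.0050417)^−144) = $900.16.
Refinanced payment = 62,689.17 × 0.0045208 / (1 − (1+0.0045208)^−180) = $509.73.
Monthly savings = $900.16 − $509.73 = $390.43.
Break-even = $1,100.00 / $390.43 = 2.82 → 3 months.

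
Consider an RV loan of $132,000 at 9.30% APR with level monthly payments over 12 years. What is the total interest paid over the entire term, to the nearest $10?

$87,540

At 9.30% the monthly rate is 0.0077500, so the payment is 132,000 × 0.0077500 / (1 − 1.0077500^−144) = $1,524.59.
Total paid = 144 × $1,524.59 = $219,540.96; interest = $219,540.96 − $132,000 = $87,540.96.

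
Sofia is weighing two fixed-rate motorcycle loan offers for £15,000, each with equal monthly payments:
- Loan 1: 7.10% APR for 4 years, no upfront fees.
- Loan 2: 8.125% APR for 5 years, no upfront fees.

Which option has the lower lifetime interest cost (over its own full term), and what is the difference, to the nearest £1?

Loan 1 by £1,028

Loan 1: monthly rate = 7.1%/12 = 0.0059167; payment = 15,000 × 0.0059167 / (1 − (1+0.0059167)^−48) = £359.89.
Total interest on Loan 1 = 48 × £359.89 − £15,000 = £2,274.72.
Loan 2: at 8.125% the monthly rate is 0.0067708, so the payment is 15,000 × 0.0067708 / (1 − 1.0067708^−60) = £305.04.
Total interest on Loan 2 = 60 × £305.04 − £15,000 = £3,302.40.
Loan 1 is lower by £1,027.68.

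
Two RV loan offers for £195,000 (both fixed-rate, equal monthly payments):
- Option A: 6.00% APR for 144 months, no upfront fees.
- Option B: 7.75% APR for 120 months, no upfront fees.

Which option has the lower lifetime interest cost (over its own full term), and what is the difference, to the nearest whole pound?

Option A: at 6.00% the monthly rate is 0.0050000, so the payment is 195,000 × 0.0050000 / (1 − 1.0050000^−144) = £1,902.91.
Total interest on Option A = 144 × £1,902.91 − £195,000 = £79,019.04.
Option B: monthly rate = 7.75%/12 = 0.0064583; payment = 195,000 × 0.0064583 / (1 − (1+0.0064583)^−120) = £2,340.21.
Total interest on Option B = 120 × £2,340.21 − £195,000 = £85,825.20.
Option A is lower by £6,806.16.

Option A by £6,806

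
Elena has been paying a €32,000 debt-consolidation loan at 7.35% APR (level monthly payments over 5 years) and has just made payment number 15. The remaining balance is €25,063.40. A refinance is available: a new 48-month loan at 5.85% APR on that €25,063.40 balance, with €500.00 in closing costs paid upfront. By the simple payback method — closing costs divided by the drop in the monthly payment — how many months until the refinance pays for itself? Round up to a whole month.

Current payment = 32,000 × 7.35%/12 / (1 − (1+0.0061250)^−60) = €638.94.
Refinanced payment = 25,063.40 × 0.0048750 / (1 − (1+0.0048750)^−48) = €586.89.
Monthly savings = €638.94 − €586.89 = €52.05.
Break-even = €500.00 / €52.05 = 9.61 → 10 months.

10 months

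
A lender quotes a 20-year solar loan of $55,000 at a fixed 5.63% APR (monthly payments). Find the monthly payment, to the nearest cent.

$382.39

At 5.63% the monthly rate is 0.0046917, so the payment is 55,000 × 0.0046917 / (1 − 1.0046917^−240) = $382.39.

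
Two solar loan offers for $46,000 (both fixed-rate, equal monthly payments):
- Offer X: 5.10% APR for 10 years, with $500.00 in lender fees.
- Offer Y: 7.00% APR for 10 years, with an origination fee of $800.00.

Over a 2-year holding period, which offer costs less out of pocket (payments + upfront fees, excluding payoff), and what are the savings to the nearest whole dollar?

Offer X by $1,355

Offer X: monthly rate = 5.1%/12 = 0.0042500; payment = 46,000 × 0.0042500 / (1 − (1+0.0042500)^−120) = $490.15.
Offer Y: monthly rate = 7%/12 = 0.0058333; payment = 46,000 × 0.0058333 / (1 − (1+0.0058333)^−120) = $534.10.
Over 24 months: Offer X costs 24 × $490.15 + $500.00 = $12,263.60; Offer Y costs 24 × $534.10 + $800.00 = $13,618.40.
Offer X is cheaper by $13,618.40 − $12,263.60 = $1,354.80.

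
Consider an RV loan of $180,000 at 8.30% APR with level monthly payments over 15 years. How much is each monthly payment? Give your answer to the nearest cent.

$1,751.49

At 8.30% the monthly rate is 0.0069167, so the payment is 180,000 × 0.0069167 / (1 − 1.0069167^−180) = $1,751.49.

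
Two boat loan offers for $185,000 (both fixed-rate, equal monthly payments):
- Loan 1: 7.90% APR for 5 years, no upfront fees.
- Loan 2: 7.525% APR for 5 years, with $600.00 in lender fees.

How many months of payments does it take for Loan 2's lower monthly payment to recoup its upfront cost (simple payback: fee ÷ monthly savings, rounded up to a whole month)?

19 months

Loan 1: monthly rate = 7.9%/12 = 0.0065833; payment = 185,000 × 0.0065833 / (1 − (1+0.0065833)^−60) = $3,742.29.
Loan 2: at 7.525% the monthly rate is 0.0062708, so the payment is 185,000 × 0.0062708 / (1 − 1.0062708^−60) = $3,709.22.
Monthly savings = $3,742.29 − $3,709.22 = $33.07.
Break-even = $600.00 / $33.07 = 18.14 → 19 months.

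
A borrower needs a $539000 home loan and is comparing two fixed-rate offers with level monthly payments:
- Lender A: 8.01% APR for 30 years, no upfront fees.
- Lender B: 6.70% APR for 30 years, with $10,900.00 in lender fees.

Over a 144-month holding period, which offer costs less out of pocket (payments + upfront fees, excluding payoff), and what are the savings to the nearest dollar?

Lender B by $58,321

Lender A: at 8.01% the monthly rate is 0.0066750, so the payment is 539,000 × 0.0066750 / (1 − 1.0066750^−360) = $3,958.75.
Lender B: monthly rate = 6.7%/12 = 0.0055833; payment = 539,000 × 0.0055833 / (1 − (1+0.0055833)^−360) = $3,478.05.
Over 144 months: Lender A costs 144 × $3,958.75 = $570,060.00; Lender B costs 144 × $3,478.05 + $10,900.00 = $511,739.20.
Lender B is cheaper by $570,060.00 − $511,739.20 = $58,320.80.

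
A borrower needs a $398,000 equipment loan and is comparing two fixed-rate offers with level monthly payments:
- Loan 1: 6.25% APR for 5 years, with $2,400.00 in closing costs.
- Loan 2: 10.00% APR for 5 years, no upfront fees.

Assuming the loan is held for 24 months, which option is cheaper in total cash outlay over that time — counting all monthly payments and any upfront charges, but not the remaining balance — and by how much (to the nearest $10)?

Loan 1: monthly rate = 6.25%/12 = 0.0052083; payment = 398,000 × 0.0052083 / (1 − (1+0.0052083)^−60) = $7,740.81.
Loan 2: at 10.00% the monthly rate is 0.0083333, so the payment is 398,000 × 0.0083333 / (1 − 1.0083333^−60) = $8,456.32.
Over 24 months: Loan 1 costs 24 × $7,740.81 + $2,400.00 = $188,179.44; Loan 2 costs 24 × $8,456.32 = $202,951.68.
Loan 1 is cheaper by $202,951.68 − $188,179.44 = $14,772.24.

Loan 1 by $14,770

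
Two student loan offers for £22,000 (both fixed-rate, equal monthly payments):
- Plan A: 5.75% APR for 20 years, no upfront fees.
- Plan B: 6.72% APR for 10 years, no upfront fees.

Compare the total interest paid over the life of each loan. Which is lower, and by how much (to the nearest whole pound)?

Plan B by £6,797

Plan A: at 5.75% the monthly rate is 0.0047917, so the payment is 22,000 × 0.0047917 / (1 − 1.0047917^−240) = £154.46.
Total interest on Plan A = 240 × £154.46 − £22,000 = £15,070.40.
Plan B: at 6.72% the monthly rate is 0.0056000, so the payment is 22,000 × 0.0056000 / (1 − 1.0056000^−120) = £252.28.
Total interest on Plan B = 120 × £252.28 − £22,000 = £8,273.60.
Plan B is lower by £6,796.80.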